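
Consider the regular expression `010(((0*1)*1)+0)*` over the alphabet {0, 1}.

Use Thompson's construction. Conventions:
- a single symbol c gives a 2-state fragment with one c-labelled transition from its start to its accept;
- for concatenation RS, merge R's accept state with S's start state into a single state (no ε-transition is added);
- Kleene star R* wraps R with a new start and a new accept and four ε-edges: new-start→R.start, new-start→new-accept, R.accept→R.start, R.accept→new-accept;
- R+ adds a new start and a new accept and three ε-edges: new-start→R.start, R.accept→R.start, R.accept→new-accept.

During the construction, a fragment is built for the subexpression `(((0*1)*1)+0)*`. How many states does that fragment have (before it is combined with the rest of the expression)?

Fragment for `(((0*1)*1)+0)*`:
Each of the 4 symbol leaves contributes a 2-state fragment.
  0* — 4 states
  0*1 — 5 states
  (0*1)* — 7 states
  (0*1)*1 — 8 states
  ((0*1)*1)+ — 10 states
  ((0*1)*1)+0 — 11 states
  (((0*1)*1)+0)* — 13 states

13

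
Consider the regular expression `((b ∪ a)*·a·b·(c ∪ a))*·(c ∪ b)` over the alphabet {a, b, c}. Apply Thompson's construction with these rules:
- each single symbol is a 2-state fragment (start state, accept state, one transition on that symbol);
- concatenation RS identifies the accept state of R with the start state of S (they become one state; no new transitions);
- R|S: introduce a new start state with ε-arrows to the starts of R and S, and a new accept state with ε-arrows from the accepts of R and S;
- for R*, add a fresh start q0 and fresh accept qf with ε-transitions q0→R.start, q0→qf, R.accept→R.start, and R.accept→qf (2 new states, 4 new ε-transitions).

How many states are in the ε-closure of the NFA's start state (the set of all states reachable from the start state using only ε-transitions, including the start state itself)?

9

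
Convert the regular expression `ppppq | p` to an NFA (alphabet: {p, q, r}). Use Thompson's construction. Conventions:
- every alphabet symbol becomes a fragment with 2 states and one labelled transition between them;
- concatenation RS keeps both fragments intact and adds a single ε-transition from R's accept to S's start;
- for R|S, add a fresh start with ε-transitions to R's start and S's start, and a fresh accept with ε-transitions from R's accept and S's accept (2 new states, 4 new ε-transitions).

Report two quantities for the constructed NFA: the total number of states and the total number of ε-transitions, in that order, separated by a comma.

14, 8

Recursing over subexpressions:
Each of the 6 symbol leaves contributes 2 states and 0 ε-transitions.
  ppppq = 10 states, 4 ε-transitions
  ppppq | p = 14 states, 8 ε-transitions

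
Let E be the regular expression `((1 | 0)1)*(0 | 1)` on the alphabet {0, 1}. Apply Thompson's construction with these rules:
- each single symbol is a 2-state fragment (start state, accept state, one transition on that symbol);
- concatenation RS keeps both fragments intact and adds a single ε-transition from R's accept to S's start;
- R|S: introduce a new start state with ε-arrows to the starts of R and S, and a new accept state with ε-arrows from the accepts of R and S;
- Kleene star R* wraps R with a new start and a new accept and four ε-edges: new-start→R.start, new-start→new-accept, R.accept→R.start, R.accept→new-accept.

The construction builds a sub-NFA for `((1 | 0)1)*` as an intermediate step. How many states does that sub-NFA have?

10

Fragment for `((1 | 0)1)*`:
Each of the 3 symbol leaves contributes a 2-state fragment.
  1 | 0 = 6 states
  (1 | 0)1 = 8 states
  ((1 | 0)1)* = 10 states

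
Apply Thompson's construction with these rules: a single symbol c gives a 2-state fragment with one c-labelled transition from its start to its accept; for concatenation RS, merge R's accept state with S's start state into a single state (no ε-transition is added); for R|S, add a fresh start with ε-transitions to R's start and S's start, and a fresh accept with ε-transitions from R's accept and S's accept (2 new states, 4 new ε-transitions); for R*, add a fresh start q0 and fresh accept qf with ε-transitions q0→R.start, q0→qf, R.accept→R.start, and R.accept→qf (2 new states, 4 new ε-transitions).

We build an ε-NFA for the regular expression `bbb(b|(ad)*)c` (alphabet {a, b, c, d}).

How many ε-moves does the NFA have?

8

By structural recursion:
Each of the 7 symbol leaves contributes 0 ε-transitions.
  ad = 0 ε-transitions
  (ad)* = 4 ε-transitions
  b|(ad)* = 8 ε-transitions
  bbb(b|(ad)*)c = 8 ε-transitions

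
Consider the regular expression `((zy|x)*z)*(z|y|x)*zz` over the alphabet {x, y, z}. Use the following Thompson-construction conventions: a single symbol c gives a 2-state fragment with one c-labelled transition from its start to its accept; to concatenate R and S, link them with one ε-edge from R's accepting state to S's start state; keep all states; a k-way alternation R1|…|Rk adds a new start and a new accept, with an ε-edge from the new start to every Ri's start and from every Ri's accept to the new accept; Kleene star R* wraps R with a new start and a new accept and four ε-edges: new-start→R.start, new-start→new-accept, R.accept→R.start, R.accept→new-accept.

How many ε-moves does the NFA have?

27

Per subexpression:
Each of the 9 symbol leaves contributes 0 ε-transitions.
  zy = 1 ε-transition
  zy|x = 5 ε-transitions
  (zy|x)* = 9 ε-transitions
  (zy|x)*z = 10 ε-transitions
  ((zy|x)*z)* = 14 ε-transitions
  z|y|x = 6 ε-transitions
  (z|y|x)* = 10 ε-transitions
  ((zy|x)*z)*(z|y|x)*zz = 27 ε-transitions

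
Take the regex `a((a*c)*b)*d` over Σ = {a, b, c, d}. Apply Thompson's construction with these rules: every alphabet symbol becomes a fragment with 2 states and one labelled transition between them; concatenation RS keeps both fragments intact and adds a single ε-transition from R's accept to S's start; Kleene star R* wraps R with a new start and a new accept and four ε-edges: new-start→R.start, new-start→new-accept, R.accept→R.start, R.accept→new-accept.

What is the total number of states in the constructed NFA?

16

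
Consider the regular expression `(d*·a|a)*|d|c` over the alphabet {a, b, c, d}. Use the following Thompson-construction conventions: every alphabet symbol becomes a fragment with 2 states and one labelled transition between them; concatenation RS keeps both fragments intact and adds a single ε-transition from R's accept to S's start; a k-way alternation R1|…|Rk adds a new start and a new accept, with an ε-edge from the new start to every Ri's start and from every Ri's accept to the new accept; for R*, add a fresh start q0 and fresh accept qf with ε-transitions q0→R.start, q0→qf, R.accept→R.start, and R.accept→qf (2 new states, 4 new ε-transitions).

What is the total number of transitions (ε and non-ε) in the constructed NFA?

24

Building bottom-up:
Each of the 5 symbol leaves contributes 1 transition (1 symbol, 0 ε).
  d* → 5 transitions (1 symbol, 4 ε)
  d*·a → 7 transitions (2 symbol, 5 ε)
  d*·a|a → 12 transitions (3 symbol, 9 ε)
  (d*·a|a)* → 16 transitions (3 symbol, 13 ε)
  (d*·a|a)*|d|c → 24 transitions (5 symbol, 19 ε)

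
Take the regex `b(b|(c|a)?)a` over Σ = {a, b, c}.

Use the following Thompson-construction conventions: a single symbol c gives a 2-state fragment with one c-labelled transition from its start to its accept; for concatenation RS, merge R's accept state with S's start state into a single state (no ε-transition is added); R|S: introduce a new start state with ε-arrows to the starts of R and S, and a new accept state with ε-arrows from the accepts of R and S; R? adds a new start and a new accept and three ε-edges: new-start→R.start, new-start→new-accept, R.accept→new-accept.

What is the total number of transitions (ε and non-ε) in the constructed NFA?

16

Building bottom-up:
Each of the 5 symbol leaves contributes 1 transition (1 symbol, 0 ε).
  c|a — 6 transitions (2 symbol, 4 ε)
  (c|a)? — 9 transitions (2 symbol, 7 ε)
  b|(c|a)? — 14 transitions (3 symbol, 11 ε)
  b(b|(c|a)?)a — 16 transitions (5 symbol, 11 ε)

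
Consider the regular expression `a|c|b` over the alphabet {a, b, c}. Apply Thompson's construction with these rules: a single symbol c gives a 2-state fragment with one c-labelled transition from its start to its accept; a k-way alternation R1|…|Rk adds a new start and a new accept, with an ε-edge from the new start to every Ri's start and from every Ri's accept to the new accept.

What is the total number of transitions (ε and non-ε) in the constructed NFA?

9

Per subexpression:
Each of the 3 symbol leaves contributes 1 transition (1 symbol, 0 ε).
  a|c|b — 9 transitions (3 symbol, 6 ε)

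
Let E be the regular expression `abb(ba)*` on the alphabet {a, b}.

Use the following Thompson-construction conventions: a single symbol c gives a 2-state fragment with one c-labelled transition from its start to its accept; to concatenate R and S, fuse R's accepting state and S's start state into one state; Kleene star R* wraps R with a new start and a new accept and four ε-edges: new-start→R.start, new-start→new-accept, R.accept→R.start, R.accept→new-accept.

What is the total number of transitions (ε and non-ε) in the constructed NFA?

Building bottom-up:
Each of the 5 symbol leaves contributes 1 transition (1 symbol, 0 ε).
  ba → 2 transitions (2 symbol, 0 ε)
  (ba)* → 6 transitions (2 symbol, 4 ε)
  abb(ba)* → 9 transitions (5 symbol, 4 ε)

9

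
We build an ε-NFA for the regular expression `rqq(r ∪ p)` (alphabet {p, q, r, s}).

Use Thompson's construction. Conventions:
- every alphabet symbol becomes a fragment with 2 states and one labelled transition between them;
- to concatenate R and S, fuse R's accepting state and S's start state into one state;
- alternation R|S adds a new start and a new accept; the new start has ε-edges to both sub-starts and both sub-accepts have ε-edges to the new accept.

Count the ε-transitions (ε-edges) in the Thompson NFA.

4

Building bottom-up:
Each of the 5 symbol leaves contributes 0 ε-transitions.
  r ∪ p → 4 ε-transitions
  rqq(r ∪ p) → 4 ε-transitions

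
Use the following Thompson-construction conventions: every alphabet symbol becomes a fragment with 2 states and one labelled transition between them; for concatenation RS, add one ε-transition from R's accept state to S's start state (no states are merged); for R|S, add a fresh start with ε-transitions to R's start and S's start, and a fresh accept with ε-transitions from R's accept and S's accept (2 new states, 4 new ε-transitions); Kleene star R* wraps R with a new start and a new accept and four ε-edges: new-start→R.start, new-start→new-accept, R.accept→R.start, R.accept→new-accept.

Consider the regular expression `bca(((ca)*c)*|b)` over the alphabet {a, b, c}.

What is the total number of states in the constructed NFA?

20

Recursing over subexpressions:
Each of the 7 symbol leaves contributes a 2-state fragment.
  ca → 4 states
  (ca)* → 6 states
  (ca)*c → 8 states
  ((ca)*c)* → 10 states
  ((ca)*c)*|b → 14 states
  bca(((ca)*c)*|b) → 20 states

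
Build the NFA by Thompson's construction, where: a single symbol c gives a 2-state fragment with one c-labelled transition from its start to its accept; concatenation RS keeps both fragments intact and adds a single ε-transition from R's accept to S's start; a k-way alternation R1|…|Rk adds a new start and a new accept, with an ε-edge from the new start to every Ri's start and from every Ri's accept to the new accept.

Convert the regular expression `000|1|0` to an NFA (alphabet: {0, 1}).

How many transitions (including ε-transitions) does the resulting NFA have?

13

Bottom-up over the parse tree:
Each of the 5 symbol leaves contributes 1 transition (1 symbol, 0 ε).
  000 : 5 transitions (3 symbol, 2 ε)
  000|1|0 : 13 transitions (5 symbol, 8 ε)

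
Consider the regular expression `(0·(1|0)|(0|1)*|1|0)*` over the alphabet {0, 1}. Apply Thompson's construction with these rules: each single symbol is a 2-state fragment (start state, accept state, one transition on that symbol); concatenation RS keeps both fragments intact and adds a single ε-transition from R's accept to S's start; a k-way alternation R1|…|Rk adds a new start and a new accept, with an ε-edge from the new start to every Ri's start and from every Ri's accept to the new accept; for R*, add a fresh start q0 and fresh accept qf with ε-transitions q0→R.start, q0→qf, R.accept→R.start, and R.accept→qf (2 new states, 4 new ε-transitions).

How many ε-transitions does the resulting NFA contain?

25

Building bottom-up:
Each of the 7 symbol leaves contributes 0 ε-transitions.
  1|0 : 4 ε-transitions
  0·(1|0) : 5 ε-transitions
  0|1 : 4 ε-transitions
  (0|1)* : 8 ε-transitions
  0·(1|0)|(0|1)*|1|0 : 21 ε-transitions
  (0·(1|0)|(0|1)*|1|0)* : 25 ε-transitions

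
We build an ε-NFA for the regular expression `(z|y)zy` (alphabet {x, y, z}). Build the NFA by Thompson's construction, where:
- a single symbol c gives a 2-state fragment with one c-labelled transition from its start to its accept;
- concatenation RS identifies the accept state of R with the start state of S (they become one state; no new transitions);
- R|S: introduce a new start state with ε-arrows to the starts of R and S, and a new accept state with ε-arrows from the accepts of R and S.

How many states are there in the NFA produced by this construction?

8

Bottom-up over the parse tree:
Each of the 4 symbol leaves contributes a 2-state fragment.
  z|y — 6 states
  (z|y)zy — 8 states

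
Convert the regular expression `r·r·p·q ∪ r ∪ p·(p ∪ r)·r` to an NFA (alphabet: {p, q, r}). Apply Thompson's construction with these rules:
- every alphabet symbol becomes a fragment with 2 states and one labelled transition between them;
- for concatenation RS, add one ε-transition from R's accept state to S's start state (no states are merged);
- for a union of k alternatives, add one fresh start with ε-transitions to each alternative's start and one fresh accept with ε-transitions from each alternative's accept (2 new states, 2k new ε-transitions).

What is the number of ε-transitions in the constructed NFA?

15

Per subexpression:
Each of the 9 symbol leaves contributes 0 ε-transitions.
  r·r·p·q = 3 ε-transitions
  p ∪ r = 4 ε-transitions
  p·(p ∪ r)·r = 6 ε-transitions
  r·r·p·q ∪ r ∪ p·(p ∪ r)·r = 15 ε-transitions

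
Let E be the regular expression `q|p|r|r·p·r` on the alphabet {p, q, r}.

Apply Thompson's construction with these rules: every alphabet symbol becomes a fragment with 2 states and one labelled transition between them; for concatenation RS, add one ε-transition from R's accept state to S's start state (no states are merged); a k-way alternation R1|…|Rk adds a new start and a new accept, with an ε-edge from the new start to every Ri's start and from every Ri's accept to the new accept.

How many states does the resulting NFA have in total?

14

Bottom-up over the parse tree:
Each of the 6 symbol leaves contributes a 2-state fragment.
  r·p·r = 6 states
  q|p|r|r·p·r = 14 states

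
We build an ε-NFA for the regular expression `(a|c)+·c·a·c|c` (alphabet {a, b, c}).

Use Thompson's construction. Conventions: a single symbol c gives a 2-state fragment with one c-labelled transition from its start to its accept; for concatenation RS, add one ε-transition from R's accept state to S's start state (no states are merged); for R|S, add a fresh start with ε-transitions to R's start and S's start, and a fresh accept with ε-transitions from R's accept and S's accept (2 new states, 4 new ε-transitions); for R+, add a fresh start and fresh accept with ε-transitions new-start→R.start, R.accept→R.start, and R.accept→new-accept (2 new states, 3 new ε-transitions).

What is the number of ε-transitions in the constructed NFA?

Building bottom-up:
Each of the 6 symbol leaves contributes 0 ε-transitions.
  a|c → 4 ε-transitions
  (a|c)+ → 7 ε-transitions
  (a|c)+·c·a·c → 10 ε-transitions
  (a|c)+·c·a·c|c → 14 ε-transitions

14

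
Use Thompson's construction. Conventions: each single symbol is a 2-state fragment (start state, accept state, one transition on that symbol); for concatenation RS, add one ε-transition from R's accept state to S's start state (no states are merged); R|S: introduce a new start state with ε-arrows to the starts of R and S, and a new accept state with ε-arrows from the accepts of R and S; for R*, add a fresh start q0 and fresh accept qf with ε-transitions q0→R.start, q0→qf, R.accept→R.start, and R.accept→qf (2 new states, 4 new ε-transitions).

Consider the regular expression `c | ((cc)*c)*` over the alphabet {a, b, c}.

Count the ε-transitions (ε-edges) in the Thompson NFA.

14

By structural recursion:
Each of the 4 symbol leaves contributes 0 ε-transitions.
  cc — 1 ε-transition
  (cc)* — 5 ε-transitions
  (cc)*c — 6 ε-transitions
  ((cc)*c)* — 10 ε-transitions
  c | ((cc)*c)* — 14 ε-transitions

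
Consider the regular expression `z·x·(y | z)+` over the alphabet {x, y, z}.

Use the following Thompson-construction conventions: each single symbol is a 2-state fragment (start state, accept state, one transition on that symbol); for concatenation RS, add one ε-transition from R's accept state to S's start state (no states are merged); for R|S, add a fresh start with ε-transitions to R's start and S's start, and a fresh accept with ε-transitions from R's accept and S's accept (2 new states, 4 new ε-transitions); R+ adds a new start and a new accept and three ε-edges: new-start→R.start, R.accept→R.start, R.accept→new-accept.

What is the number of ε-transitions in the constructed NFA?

9

Bottom-up over the parse tree:
Each of the 4 symbol leaves contributes 0 ε-transitions.
  y | z : 4 ε-transitions
  (y | z)+ : 7 ε-transitions
  z·x·(y | z)+ : 9 ε-transitions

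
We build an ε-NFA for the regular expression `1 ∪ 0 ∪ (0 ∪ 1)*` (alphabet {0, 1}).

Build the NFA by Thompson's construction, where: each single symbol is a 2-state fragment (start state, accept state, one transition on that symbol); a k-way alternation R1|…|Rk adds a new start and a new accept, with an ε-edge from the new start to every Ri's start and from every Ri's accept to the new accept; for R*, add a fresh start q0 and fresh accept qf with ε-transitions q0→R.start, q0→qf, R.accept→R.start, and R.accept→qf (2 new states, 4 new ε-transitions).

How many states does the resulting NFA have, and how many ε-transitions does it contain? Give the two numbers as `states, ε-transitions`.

Per subexpression:
Each of the 4 symbol leaves contributes 2 states and 0 ε-transitions.
  0 ∪ 1 : 6 states, 4 ε-transitions
  (0 ∪ 1)* : 8 states, 8 ε-transitions
  1 ∪ 0 ∪ (0 ∪ 1)* : 14 states, 14 ε-transitions

14, 14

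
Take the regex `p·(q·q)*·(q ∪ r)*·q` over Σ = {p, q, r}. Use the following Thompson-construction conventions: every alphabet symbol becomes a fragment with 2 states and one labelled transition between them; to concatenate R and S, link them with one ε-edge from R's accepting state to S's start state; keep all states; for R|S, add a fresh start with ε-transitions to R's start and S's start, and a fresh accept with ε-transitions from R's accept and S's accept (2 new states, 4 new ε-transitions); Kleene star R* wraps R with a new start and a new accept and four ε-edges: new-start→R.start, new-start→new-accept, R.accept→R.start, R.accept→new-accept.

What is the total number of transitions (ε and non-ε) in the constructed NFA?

22

Per subexpression:
Each of the 6 symbol leaves contributes 1 transition (1 symbol, 0 ε).
  q·q = 3 transitions (2 symbol, 1 ε)
  (q·q)* = 7 transitions (2 symbol, 5 ε)
  q ∪ r = 6 transitions (2 symbol, 4 ε)
  (q ∪ r)* = 10 transitions (2 symbol, 8 ε)
  p·(q·q)*·(q ∪ r)*·q = 22 transitions (6 symbol, 16 ε)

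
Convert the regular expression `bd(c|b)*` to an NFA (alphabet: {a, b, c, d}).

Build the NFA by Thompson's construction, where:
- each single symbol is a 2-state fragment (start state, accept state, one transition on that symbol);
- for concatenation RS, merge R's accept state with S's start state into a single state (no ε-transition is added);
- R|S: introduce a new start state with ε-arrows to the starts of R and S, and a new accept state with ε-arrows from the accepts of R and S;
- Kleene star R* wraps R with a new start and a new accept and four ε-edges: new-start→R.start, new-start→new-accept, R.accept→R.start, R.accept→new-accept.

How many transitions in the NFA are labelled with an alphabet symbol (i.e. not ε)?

Per subexpression:
Each of the 4 symbol leaves contributes exactly 1 symbol transition.
  c|b — 2 symbol transitions
  (c|b)* — 2 symbol transitions
  bd(c|b)* — 4 symbol transitions

4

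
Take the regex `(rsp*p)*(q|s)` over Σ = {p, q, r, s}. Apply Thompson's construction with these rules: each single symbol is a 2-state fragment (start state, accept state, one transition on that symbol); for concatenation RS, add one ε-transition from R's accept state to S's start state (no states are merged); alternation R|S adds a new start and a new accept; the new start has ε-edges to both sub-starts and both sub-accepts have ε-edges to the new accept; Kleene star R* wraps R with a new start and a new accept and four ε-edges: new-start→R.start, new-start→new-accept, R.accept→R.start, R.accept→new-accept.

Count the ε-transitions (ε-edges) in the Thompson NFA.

By structural recursion:
Each of the 6 symbol leaves contributes 0 ε-transitions.
  p* = 4 ε-transitions
  rsp*p = 7 ε-transitions
  (rsp*p)* = 11 ε-transitions
  q|s = 4 ε-transitions
  (rsp*p)*(q|s) = 16 ε-transitions

16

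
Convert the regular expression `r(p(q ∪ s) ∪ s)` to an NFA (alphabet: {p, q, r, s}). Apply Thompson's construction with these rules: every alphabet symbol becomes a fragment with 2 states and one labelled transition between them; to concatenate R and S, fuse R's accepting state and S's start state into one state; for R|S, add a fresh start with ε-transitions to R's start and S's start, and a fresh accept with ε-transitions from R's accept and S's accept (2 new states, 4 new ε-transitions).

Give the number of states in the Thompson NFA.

Recursing over subexpressions:
Each of the 5 symbol leaves contributes a 2-state fragment.
  q ∪ s → 6 states
  p(q ∪ s) → 7 states
  p(q ∪ s) ∪ s → 11 states
  r(p(q ∪ s) ∪ s) → 12 states

12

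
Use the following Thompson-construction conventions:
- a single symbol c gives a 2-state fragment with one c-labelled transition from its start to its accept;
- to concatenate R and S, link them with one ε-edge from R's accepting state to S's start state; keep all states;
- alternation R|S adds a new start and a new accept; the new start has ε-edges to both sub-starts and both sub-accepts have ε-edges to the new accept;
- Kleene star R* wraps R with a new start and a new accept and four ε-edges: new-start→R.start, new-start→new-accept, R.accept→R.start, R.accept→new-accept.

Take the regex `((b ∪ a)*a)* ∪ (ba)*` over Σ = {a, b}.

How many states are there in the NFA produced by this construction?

20

By structural recursion:
Each of the 5 symbol leaves contributes a 2-state fragment.
  b ∪ a = 6 states
  (b ∪ a)* = 8 states
  (b ∪ a)*a = 10 states
  ((b ∪ a)*a)* = 12 states
  ba = 4 states
  (ba)* = 6 states
  ((b ∪ a)*a)* ∪ (ba)* = 20 states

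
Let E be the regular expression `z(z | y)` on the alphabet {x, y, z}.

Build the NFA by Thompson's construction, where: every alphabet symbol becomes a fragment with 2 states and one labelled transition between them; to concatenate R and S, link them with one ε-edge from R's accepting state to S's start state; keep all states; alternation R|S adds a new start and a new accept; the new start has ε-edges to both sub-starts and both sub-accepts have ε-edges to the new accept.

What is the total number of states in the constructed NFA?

Bottom-up over the parse tree:
Each of the 3 symbol leaves contributes a 2-state fragment.
  z | y → 6 states
  z(z | y) → 8 states

8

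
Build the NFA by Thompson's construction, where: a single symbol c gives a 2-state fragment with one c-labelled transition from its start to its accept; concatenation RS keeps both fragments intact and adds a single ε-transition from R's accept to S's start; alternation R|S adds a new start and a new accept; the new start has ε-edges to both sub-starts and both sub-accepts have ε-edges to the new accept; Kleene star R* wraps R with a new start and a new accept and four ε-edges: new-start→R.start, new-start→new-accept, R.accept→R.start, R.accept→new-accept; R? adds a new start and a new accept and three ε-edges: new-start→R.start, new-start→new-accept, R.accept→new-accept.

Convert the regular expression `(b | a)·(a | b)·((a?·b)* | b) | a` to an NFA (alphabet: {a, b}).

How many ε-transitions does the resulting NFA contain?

26

Building bottom-up:
Each of the 8 symbol leaves contributes 0 ε-transitions.
  b | a — 4 ε-transitions
  a | b — 4 ε-transitions
  a? — 3 ε-transitions
  a?·b — 4 ε-transitions
  (a?·b)* — 8 ε-transitions
  (a?·b)* | b — 12 ε-transitions
  (b | a)·(a | b)·((a?·b)* | b) — 22 ε-transitions
  (b | a)·(a | b)·((a?·b)* | b) | a — 26 ε-transitions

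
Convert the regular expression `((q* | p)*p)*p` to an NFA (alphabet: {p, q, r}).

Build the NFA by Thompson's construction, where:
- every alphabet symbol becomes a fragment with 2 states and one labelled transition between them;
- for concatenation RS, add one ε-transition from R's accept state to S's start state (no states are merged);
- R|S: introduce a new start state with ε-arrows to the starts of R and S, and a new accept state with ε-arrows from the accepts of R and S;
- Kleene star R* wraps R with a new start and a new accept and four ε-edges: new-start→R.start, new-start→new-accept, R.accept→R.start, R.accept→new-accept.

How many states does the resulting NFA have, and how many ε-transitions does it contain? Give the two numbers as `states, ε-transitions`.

16, 18

Bottom-up over the parse tree:
Each of the 4 symbol leaves contributes 2 states and 0 ε-transitions.
  q* = 4 states, 4 ε-transitions
  q* | p = 8 states, 8 ε-transitions
  (q* | p)* = 10 states, 12 ε-transitions
  (q* | p)*p = 12 states, 13 ε-transitions
  ((q* | p)*p)* = 14 states, 17 ε-transitions
  ((q* | p)*p)*p = 16 states, 18 ε-transitions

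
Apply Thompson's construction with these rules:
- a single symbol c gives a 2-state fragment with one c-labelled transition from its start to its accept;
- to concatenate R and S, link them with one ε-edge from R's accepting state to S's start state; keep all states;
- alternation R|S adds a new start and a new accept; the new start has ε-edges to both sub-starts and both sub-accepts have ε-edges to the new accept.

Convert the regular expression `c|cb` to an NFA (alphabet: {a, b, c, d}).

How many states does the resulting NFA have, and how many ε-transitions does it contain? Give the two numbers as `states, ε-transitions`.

8, 5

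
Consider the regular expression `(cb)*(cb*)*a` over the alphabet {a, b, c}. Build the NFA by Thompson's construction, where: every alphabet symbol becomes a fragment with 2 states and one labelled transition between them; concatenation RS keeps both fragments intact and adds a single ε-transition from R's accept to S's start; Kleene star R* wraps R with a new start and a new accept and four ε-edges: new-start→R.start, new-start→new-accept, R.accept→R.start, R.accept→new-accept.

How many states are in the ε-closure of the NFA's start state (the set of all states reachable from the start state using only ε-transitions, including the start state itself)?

7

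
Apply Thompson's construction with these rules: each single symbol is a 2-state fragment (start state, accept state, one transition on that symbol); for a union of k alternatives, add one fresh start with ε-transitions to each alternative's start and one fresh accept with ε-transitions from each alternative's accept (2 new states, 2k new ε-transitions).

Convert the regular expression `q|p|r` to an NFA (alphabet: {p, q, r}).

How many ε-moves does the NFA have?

By structural recursion:
Each of the 3 symbol leaves contributes 0 ε-transitions.
  q|p|r → 6 ε-transitions

6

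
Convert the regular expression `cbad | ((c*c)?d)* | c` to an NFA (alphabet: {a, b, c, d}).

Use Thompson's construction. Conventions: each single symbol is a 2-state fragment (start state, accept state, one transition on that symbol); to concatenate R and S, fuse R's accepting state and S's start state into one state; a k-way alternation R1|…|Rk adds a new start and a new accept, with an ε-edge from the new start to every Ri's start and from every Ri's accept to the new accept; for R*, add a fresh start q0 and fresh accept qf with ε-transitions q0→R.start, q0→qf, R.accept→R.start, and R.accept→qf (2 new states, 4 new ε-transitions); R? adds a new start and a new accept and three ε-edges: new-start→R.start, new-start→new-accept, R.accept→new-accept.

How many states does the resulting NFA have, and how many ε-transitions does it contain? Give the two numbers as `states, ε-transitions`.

19, 17

Building bottom-up:
Each of the 8 symbol leaves contributes 2 states and 0 ε-transitions.
  cbad : 5 states, 0 ε-transitions
  c* : 4 states, 4 ε-transitions
  c*c : 5 states, 4 ε-transitions
  (c*c)? : 7 states, 7 ε-transitions
  (c*c)?d : 8 states, 7 ε-transitions
  ((c*c)?d)* : 10 states, 11 ε-transitions
  cbad | ((c*c)?d)* | c : 19 states, 17 ε-transitions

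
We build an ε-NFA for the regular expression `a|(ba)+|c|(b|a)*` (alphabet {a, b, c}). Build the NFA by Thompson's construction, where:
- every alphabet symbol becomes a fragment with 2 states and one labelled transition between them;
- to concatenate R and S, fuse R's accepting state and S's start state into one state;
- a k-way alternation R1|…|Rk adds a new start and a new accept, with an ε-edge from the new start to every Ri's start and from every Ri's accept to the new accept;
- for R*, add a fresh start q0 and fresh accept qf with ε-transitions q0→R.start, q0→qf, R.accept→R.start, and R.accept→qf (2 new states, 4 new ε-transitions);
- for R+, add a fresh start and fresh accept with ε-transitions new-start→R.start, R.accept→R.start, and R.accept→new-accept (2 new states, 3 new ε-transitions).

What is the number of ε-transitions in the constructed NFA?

19

Per subexpression:
Each of the 6 symbol leaves contributes 0 ε-transitions.
  ba = 0 ε-transitions
  (ba)+ = 3 ε-transitions
  b|a = 4 ε-transitions
  (b|a)* = 8 ε-transitions
  a|(ba)+|c|(b|a)* = 19 ε-transitions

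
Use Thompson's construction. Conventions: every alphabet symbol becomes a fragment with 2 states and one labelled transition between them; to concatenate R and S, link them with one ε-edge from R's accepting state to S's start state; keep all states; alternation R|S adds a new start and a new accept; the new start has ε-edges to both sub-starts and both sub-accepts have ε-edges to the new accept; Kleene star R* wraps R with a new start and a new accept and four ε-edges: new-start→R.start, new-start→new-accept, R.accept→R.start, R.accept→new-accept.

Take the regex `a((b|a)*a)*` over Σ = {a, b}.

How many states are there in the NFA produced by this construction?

14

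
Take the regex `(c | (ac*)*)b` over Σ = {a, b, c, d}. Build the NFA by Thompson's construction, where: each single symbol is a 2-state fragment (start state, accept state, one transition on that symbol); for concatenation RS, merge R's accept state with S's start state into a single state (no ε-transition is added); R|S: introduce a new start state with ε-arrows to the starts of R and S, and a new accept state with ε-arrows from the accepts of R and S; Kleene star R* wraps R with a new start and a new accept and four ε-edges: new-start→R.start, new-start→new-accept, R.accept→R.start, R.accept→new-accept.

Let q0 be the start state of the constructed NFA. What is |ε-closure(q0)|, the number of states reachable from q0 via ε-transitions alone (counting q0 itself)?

Compute the ε-closure size of each fragment's start state recursively; a symbol fragment's start has no outgoing ε-edge, so its closure is just itself (size 1).
  c* → |closure| = 1 (new start) + 1 (body) + 1 (new accept) = 3
  ac* → same as the first factor's closure: |closure| = 1
  (ac*)* → |closure| = 1 (new start) + 1 (body) + 1 (new accept) = 3
  c | (ac*)* → new start ε-reaches every alternative's start; at least one alternative accepts ε, so the union's new accept is reached too: |closure| = 1 + 1 + 3 + 1 = 6
  (c | (ac*)*)b → |closure| = 6 + (1−1) = 6 (closure spills across the concat boundary because the left factor accepts ε)

6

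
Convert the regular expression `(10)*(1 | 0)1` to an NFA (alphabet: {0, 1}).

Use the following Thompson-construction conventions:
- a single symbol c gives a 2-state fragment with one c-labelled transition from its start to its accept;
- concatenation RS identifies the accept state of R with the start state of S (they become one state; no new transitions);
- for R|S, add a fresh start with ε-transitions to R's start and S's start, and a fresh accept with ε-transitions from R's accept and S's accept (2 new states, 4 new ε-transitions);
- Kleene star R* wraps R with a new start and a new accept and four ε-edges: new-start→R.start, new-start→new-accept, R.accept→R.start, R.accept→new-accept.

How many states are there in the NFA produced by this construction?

11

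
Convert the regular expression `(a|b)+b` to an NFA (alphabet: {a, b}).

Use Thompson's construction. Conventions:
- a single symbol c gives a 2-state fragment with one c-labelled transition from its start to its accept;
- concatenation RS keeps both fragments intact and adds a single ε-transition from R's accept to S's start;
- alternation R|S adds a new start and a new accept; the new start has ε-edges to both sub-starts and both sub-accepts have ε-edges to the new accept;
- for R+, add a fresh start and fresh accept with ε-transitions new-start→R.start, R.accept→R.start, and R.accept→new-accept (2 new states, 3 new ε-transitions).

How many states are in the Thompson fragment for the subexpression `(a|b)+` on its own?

8

Fragment for `(a|b)+`:
Each of the 2 symbol leaves contributes a 2-state fragment.
  a|b → 6 states
  (a|b)+ → 8 states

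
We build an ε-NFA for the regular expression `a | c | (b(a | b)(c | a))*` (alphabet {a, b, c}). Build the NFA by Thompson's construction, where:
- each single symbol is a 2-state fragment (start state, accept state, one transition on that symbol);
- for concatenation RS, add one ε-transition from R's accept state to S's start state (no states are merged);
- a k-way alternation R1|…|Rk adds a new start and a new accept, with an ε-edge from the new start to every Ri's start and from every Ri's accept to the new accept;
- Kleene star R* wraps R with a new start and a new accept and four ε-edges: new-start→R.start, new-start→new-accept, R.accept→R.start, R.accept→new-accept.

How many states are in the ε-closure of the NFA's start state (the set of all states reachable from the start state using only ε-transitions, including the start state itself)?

7

Compute the ε-closure size of each fragment's start state recursively; a symbol fragment's start has no outgoing ε-edge, so its closure is just itself (size 1).
  a | b — C = 1 + 1 + 1 = 3 (the new accept is not ε-reachable since no branch accepts ε)
  c | a — new start ε-reaches every alternative's start; none of them accept ε, so the new accept is not reached: C = 1 + 1 + 1 = 3
  b(a | b)(c | a) — same as the first factor's closure: C = 1
  (b(a | b)(c | a))* — new start has ε-edges to the inner start and to the new accept, so C = 2 + 1 = 3
  a | c | (b(a | b)(c | a))* — C = 1 (new start) + (1 + 1 + 3) + 1 (new accept, since some branch ε-reaches its own accept) = 7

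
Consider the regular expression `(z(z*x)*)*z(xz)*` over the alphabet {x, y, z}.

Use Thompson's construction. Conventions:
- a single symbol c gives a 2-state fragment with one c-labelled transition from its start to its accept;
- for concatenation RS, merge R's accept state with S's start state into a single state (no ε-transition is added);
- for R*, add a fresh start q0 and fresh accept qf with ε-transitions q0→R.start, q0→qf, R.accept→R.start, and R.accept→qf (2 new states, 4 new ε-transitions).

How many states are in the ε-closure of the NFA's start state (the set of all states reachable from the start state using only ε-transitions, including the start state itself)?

Let C(F) = |ε-closure(F.start)| within fragment F, and note whether F accepts ε. Symbol fragments have C = 1 and do not accept ε. Then:
  z* — C = 1 (new start) + 1 (body) + 1 (new accept) = 3
  z*x — C = 3 + (1−1) = 3 (closure spills across the concat boundary because the left factor accepts ε)
  (z*x)* — C = 1 (new start) + 3 (body) + 1 (new accept) = 5
  z(z*x)* — same as the first factor's closure: C = 1
  (z(z*x)*)* — C = 1 (new start) + 1 (body) + 1 (new accept) = 3
  xz — C equals the left operand's closure size = 1 (its accept is not ε-reachable, so the closure stops there)
  (xz)* — new start has ε-edges to the inner start and to the new accept, so C = 2 + 1 = 3
  (z(z*x)*)*z(xz)* — C = 3 + (1−1) = 3 (closure spills across the concat boundary because the left factor accepts ε)

3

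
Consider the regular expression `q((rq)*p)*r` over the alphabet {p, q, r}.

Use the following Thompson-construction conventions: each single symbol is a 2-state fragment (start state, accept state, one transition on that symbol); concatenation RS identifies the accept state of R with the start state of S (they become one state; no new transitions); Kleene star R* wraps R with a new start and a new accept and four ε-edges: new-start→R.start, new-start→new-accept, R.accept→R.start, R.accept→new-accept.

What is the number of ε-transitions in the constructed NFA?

8

Per subexpression:
Each of the 5 symbol leaves contributes 0 ε-transitions.
  rq = 0 ε-transitions
  (rq)* = 4 ε-transitions
  (rq)*p = 4 ε-transitions
  ((rq)*p)* = 8 ε-transitions
  q((rq)*p)*r = 8 ε-transitions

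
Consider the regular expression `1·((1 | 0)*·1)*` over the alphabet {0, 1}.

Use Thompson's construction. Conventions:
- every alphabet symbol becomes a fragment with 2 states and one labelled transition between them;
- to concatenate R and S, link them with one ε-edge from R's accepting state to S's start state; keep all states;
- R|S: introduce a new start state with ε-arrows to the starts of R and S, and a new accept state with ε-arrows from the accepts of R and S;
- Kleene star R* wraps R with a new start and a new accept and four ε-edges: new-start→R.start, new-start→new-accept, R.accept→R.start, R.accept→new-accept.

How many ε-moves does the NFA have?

14

By structural recursion:
Each of the 4 symbol leaves contributes 0 ε-transitions.
  1 | 0 : 4 ε-transitions
  (1 | 0)* : 8 ε-transitions
  (1 | 0)*·1 : 9 ε-transitions
  ((1 | 0)*·1)* : 13 ε-transitions
  1·((1 | 0)*·1)* : 14 ε-transitions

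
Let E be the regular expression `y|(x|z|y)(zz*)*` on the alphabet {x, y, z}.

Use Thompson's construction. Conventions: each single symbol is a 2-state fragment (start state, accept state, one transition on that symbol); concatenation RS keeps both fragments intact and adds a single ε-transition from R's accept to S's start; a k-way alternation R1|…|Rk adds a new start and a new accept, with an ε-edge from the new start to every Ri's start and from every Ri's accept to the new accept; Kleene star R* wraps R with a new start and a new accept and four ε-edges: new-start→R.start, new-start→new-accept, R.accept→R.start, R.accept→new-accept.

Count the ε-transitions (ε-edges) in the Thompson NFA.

Building bottom-up:
Each of the 6 symbol leaves contributes 0 ε-transitions.
  x|z|y = 6 ε-transitions
  z* = 4 ε-transitions
  zz* = 5 ε-transitions
  (zz*)* = 9 ε-transitions
  (x|z|y)(zz*)* = 16 ε-transitions
  y|(x|z|y)(zz*)* = 20 ε-transitions

20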